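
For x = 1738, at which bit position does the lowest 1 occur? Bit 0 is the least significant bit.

1

1738 = 11011001010
Trailing zeros: 1, so the lowest set bit is bit 1 (value 2).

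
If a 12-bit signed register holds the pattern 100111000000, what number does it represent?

-1600

pattern = 100111000000 (MSB is 1 ⇒ negative)
Invert: 011000111111, add 1 → 011001000000 = 1600, so the value is -1600.
(Equivalently: 2496 - 2^12 = 2496 - 4096 = -1600.)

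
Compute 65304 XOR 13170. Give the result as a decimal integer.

65304 = 1111111100011000
13170 = 0011001101110010
XOR → 1100110001101010 = 52330

52330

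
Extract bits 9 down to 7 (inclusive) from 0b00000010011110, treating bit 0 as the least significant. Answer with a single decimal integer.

v = 00000010011110
Shift right by 7: 0000001
Mask low 3 bits: 001 = 1

1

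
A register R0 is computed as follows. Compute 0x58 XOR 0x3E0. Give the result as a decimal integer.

0x58 = 0001011000
0x3E0 = 1111100000
XOR → 1110111000 = 952

952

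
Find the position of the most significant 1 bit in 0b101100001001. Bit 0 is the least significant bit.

0b101100001001 = 101100001001
The topmost 1 is at position 11 (since 2^11 = 2048 ≤ 2825 < 4096).

11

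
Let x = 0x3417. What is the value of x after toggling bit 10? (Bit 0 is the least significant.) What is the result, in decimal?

x = 11010000010111
bit 10 is currently 1; toggle it via x ^ (1 << 10) = x ^ 1024
→ 11000000010111 = 12311

12311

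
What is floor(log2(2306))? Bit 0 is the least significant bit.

11

2306 = 100100000010
The topmost 1 is at position 11 (since 2^11 = 2048 ≤ 2306 < 4096).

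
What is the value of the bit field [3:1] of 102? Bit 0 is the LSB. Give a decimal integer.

v = 01100110
Shift right by 1: 0110011
Mask low 3 bits: 011 = 3

3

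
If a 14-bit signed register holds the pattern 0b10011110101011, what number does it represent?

pattern = 10011110101011 (MSB is 1 ⇒ negative)
Invert: 01100001010100, add 1 → 01100001010101 = 6229, so the value is -6229.
(Equivalently: 10155 - 2^14 = 10155 - 16384 = -6229.)

-6229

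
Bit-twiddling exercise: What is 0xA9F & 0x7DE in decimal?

0xA9F = 101010011111
0x7DE = 011111011110
AND → 001010011110 = 670

670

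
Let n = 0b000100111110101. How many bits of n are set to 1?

n = 100111110101
Count the 1s: 1 + 1 + 1 + 1 + 1 + 1 + 1 + 1 = 8

8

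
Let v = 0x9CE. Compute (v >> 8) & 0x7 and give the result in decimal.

v = 100111001110
Shift right by 8: 1001
Mask low 3 bits: 001 = 1

1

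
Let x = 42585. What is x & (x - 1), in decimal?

x = 1010011001011001 = 42585
x - 1 = 1010011001011000
AND   = 1010011001011000 = 42584
(x & (x - 1) clears the lowest set bit of x.)

42584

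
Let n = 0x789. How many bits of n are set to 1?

6

0x789 = 11110001001
Count the 1s: 1 + 1 + 1 + 1 + 1 + 1 = 6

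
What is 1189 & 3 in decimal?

1

1189 = 10010100101
3 = 00000000011
AND → 00000000001 = 1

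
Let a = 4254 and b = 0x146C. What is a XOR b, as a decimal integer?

1266

4254 = 1000010011110
0x146C = 1010001101100
XOR → 0010011110010 = 1266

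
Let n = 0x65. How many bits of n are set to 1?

4

0x65 = 1100101
Count the 1s: 1 + 1 + 1 + 1 = 4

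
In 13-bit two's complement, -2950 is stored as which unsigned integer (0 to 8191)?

2950 in 13 bits: 0101110000110
Invert: 1010001111001
Add 1:  1010001111010 = 5242
(Check: 2^13 - 2950 = 8192 - 2950 = 5242.)

5242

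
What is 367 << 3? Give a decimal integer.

2936

367 = 000101101111
shift left by 3 → 101101111000 = 2936
(equivalently, 367 × 2^3 = 367 × 8)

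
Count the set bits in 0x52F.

0x52F = 10100101111
Count the 1s: 1 + 1 + 1 + 1 + 1 + 1 + 1 = 7

7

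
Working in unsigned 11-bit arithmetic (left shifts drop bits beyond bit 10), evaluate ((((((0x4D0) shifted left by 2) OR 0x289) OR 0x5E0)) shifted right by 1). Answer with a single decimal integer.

0x4D0 = 10011010000
→ shifted left by 2 (mod 2^11) → 01101000000 = 832
0x289 = 01010001001
→ OR → 01111001001 = 969
0x5E0 = 10111100000
→ OR → 11111101001 = 2025
→ shifted right by 1 → 01111110100 = 1012

1012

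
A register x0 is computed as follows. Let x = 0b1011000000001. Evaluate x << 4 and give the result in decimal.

90128

x = 00001011000000001
shift left by 4 → 10110000000010000 = 90128
(equivalently, 5633 × 2^4 = 5633 × 16)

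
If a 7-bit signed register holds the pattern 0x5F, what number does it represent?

pattern = 1011111 (MSB is 1 ⇒ negative)
Invert: 0100000, add 1 → 0100001 = 33, so the value is -33.
(Equivalently: 95 - 2^7 = 95 - 128 = -33.)

-33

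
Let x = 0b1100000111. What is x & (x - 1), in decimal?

774

x = 1100000111 = 775
x - 1 = 1100000110
AND   = 1100000110 = 774
(x & (x - 1) clears the lowest set bit of x.)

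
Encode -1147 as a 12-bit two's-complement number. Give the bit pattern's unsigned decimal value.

2949

1147 in 12 bits: 010001111011
Invert: 101110000100
Add 1:  101110000101 = 2949
(Check: 2^12 - 1147 = 4096 - 1147 = 2949.)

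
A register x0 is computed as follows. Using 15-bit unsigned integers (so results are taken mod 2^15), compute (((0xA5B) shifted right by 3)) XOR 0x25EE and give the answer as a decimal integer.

0xA5B = 000101001011011
→ shifted right by 3 → 000000101001011 = 331
0x25EE = 010010111101110
→ XOR → 010010010100101 = 9381

9381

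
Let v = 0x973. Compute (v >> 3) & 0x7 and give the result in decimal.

6

v = 0100101110011
Shift right by 3: 0100101110
Mask low 3 bits: 110 = 6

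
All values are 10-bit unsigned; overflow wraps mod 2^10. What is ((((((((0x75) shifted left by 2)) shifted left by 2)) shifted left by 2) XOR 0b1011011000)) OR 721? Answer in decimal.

985

0x75 = 0001110101
→ shifted left by 2 (mod 2^10) → 0111010100 = 468
→ shifted left by 2 (mod 2^10) → 1101010000 = 848
→ shifted left by 2 (mod 2^10) → 0101000000 = 320
0b1011011000 = 1011011000
→ XOR → 1110011000 = 920
721 = 1011010001
→ OR → 1111011001 = 985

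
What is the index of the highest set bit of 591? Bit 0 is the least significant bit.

591 = 1001001111
The topmost 1 is at position 9 (since 2^9 = 512 ≤ 591 < 1024).

9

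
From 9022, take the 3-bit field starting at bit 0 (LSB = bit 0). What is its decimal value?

v = 010001100111110
Shift right by 0: 010001100111110
Mask low 3 bits: 110 = 6

6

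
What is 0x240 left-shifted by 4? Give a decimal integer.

0x240 = 00001001000000
shift left by 4 → 10010000000000 = 9216
(equivalently, 576 × 2^4 = 576 × 16)

9216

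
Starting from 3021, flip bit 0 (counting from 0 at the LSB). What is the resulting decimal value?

3020

x = 101111001101
bit 0 is currently 1; toggle it via x ^ (1 << 0) = x ^ 1
→ 101111001100 = 3020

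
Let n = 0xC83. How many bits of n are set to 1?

5

0xC83 = 110010000011
Count the 1s: 1 + 1 + 1 + 1 + 1 = 5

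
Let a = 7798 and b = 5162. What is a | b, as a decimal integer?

7806

7798 = 1111001110110
5162 = 1010000101010
 OR → 1111001111110 = 7806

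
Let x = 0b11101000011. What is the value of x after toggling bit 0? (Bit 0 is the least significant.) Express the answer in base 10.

1858

x = 11101000011
bit 0 is currently 1; toggle it via x ^ (1 << 0) = x ^ 1
→ 11101000010 = 1858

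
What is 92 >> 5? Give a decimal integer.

2

92 = 1011100
shift right by 5 → 0000010 = 2
(equivalently, floor(92 / 32))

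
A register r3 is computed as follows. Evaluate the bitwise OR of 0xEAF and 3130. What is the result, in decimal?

3775

0xEAF = 111010101111
3130 = 110000111010
 OR → 111010111111 = 3775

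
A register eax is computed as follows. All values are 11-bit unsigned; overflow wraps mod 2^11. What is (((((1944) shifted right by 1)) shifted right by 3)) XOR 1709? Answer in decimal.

1748

1944 = 11110011000
→ shifted right by 1 → 01111001100 = 972
→ shifted right by 3 → 00001111001 = 121
1709 = 11010101101
→ XOR → 11011010100 = 1748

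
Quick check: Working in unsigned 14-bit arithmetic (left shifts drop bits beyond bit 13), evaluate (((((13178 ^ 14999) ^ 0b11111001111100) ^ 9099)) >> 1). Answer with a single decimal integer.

13178 = 11001101111010
14999 = 11101010010111
→ ^ → 00100111101101 = 2541
0b11111001111100 = 11111001111100
→ ^ → 11011110010001 = 14225
9099 = 10001110001011
→ ^ → 01010000011010 = 5146
→ >> 1 → 00101000001101 = 2573

2573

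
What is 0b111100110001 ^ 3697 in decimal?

320

a = 111100110001
3697 = 111001110001
XOR → 000101000000 = 320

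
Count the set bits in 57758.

9

57758 = 1110000110011110
Count the 1s: 1 + 1 + 1 + 1 + 1 + 1 + 1 + 1 + 1 = 9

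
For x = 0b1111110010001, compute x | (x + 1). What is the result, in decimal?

8083

x = 1111110010001 = 8081
x + 1 = 1111110010010
OR    = 1111110010011 = 8083
(x | (x + 1) sets the lowest cleared bit.)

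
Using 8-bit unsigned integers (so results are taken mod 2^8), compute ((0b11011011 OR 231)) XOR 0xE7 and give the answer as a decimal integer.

24

0b11011011 = 11011011
231 = 11100111
→ OR → 11111111 = 255
0xE7 = 11100111
→ XOR → 00011000 = 24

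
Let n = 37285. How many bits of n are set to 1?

7

37285 = 1001000110100101
Count the 1s: 1 + 1 + 1 + 1 + 1 + 1 + 1 = 7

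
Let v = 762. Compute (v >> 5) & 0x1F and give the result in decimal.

v = 1011111010
Shift right by 5: 10111
Mask low 5 bits: 10111 = 23

23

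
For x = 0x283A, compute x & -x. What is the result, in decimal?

2

x = 10100000111010 = 10298
-x (two's complement) = …01011111000110
AND   = 00000000000010 = 2
(x & -x isolates the lowest set bit of x.)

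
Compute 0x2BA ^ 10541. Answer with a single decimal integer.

11159

0x2BA = 00001010111010
10541 = 10100100101101
XOR → 10101110010111 = 11159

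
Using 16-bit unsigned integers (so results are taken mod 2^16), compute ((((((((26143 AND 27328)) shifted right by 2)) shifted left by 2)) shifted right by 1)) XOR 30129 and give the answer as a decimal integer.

26143 = 0110011000011111
27328 = 0110101011000000
→ AND → 0110001000000000 = 25088
→ shifted right by 2 → 0001100010000000 = 6272
→ shifted left by 2 (mod 2^16) → 0110001000000000 = 25088
→ shifted right by 1 → 0011000100000000 = 12544
30129 = 0111010110110001
→ XOR → 0100010010110001 = 17585

17585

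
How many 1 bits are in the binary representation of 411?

411 = 110011011
Count the 1s: 1 + 1 + 1 + 1 + 1 + 1 = 6

6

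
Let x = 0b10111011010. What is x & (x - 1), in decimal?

x = 10111011010 = 1498
x - 1 = 10111011001
AND   = 10111011000 = 1496
(x & (x - 1) clears the lowest set bit of x.)

1496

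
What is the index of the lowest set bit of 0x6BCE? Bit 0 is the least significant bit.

1

0x6BCE = 110101111001110
Trailing zeros: 1, so the lowest set bit is bit 1 (value 2).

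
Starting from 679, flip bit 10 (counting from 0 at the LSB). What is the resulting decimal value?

x = 01010100111
bit 10 is currently 0; toggle it via x ^ (1 << 10) = x ^ 1024
→ 11010100111 = 1703

1703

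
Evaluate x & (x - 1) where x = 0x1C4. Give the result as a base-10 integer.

x = 111000100 = 452
x - 1 = 111000011
AND   = 111000000 = 448
(x & (x - 1) clears the lowest set bit of x.)

448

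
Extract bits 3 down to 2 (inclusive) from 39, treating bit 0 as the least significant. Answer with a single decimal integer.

1

v = 0000100111
Shift right by 2: 00001001
Mask low 2 bits: 01 = 1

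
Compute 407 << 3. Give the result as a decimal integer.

407 = 000110010111
shift left by 3 → 110010111000 = 3256
(equivalently, 407 × 2^3 = 407 × 8)

3256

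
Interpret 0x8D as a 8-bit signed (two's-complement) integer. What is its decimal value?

pattern = 10001101 (MSB is 1 ⇒ negative)
Invert: 01110010, add 1 → 01110011 = 115, so the value is -115.
(Equivalently: 141 - 2^8 = 141 - 256 = -115.)

-115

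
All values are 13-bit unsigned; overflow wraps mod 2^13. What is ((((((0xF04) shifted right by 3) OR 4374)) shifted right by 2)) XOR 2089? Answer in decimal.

3156

0xF04 = 0111100000100
→ shifted right by 3 → 0000111100000 = 480
4374 = 1000100010110
→ OR → 1000111110110 = 4598
→ shifted right by 2 → 0010001111101 = 1149
2089 = 0100000101001
→ XOR → 0110001010100 = 3156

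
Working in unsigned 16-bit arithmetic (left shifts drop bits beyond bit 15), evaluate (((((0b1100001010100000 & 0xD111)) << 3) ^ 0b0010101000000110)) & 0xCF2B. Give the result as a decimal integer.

2562

0b1100001010100000 = 1100001010100000
0xD111 = 1101000100010001
→ & → 1100000000000000 = 49152
→ << 3 (mod 2^16) → 0000000000000000 = 0
0b0010101000000110 = 0010101000000110
→ ^ → 0010101000000110 = 10758
0xCF2B = 1100111100101011
→ & → 0000101000000010 = 2562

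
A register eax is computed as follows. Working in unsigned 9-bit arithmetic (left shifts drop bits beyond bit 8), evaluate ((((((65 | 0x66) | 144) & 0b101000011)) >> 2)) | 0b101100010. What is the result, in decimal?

65 = 001000001
0x66 = 001100110
→ | → 001100111 = 103
144 = 010010000
→ | → 011110111 = 247
0b101000011 = 101000011
→ & → 001000011 = 67
→ >> 2 → 000010000 = 16
0b101100010 = 101100010
→ | → 101110010 = 370

370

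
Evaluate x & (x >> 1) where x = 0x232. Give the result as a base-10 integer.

x = 1000110010 = 562
x>>1 = 0100011001
AND  = 0000010000 = 16
(x & (x >> 1) has a 1 wherever x has two consecutive 1 bits.)

16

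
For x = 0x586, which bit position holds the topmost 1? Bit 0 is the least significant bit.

0x586 = 10110000110
The topmost 1 is at position 10 (since 2^10 = 1024 ≤ 1414 < 2048).

10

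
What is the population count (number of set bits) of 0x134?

4

0x134 = 100110100
Count the 1s: 1 + 1 + 1 + 1 = 4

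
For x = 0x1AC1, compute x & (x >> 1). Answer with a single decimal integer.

2112

x = 1101011000001 = 6849
x>>1 = 0110101100000
AND  = 0100001000000 = 2112
(x & (x >> 1) has a 1 wherever x has two consecutive 1 bits.)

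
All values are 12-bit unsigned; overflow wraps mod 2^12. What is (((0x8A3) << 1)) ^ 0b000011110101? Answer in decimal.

435

0x8A3 = 100010100011
→ << 1 (mod 2^12) → 000101000110 = 326
0b000011110101 = 000011110101
→ ^ → 000110110011 = 435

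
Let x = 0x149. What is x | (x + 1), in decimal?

x = 101001001 = 329
x + 1 = 101001010
OR    = 101001011 = 331
(x | (x + 1) sets the lowest cleared bit.)

331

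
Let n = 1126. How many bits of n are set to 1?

5

1126 = 10001100110
Count the 1s: 1 + 1 + 1 + 1 + 1 = 5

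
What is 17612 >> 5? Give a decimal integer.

550

17612 = 100010011001100
shift right by 5 → 000001000100110 = 550
(equivalently, floor(17612 / 32))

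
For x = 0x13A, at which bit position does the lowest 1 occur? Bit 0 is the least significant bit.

0x13A = 100111010
Trailing zeros: 1, so the lowest set bit is bit 1 (value 2).

1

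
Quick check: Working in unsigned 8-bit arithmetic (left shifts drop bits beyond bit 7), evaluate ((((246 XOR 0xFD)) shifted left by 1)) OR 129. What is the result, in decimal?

151

246 = 11110110
0xFD = 11111101
→ XOR → 00001011 = 11
→ shifted left by 1 (mod 2^8) → 00010110 = 22
129 = 10000001
→ OR → 10010111 = 151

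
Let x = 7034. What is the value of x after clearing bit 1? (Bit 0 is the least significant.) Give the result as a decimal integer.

x = 1101101111010
bit 1 is currently 1; clear it via x & ~(1 << 1) = x & ~2
→ 1101101111000 = 7032

7032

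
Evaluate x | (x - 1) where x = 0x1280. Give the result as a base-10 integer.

4863

x = 1001010000000 = 4736
x - 1 = 1001001111111
OR    = 1001011111111 = 4863
(x | (x - 1) sets all bits below the lowest set bit.)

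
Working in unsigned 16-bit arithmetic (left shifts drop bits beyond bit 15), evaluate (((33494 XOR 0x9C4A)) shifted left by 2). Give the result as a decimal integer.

31344

33494 = 1000001011010110
0x9C4A = 1001110001001010
→ XOR → 0001111010011100 = 7836
→ shifted left by 2 (mod 2^16) → 0111101001110000 = 31344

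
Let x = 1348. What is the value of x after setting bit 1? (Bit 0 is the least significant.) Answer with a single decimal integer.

1350

x = 0010101000100
bit 1 is currently 0; set it via x | (1 << 1) = x | 2
→ 0010101000110 = 1350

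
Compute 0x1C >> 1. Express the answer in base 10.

14

0x1C = 11100
shift right by 1 → 01110 = 14
(equivalently, floor(28 / 2))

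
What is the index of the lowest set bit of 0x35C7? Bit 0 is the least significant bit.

0x35C7 = 11010111000111
Trailing zeros: 0, so the lowest set bit is bit 0 (value 1).

0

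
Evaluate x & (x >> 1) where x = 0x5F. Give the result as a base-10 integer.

15

x = 1011111 = 95
x>>1 = 0101111
AND  = 0001111 = 15
(x & (x >> 1) has a 1 wherever x has two consecutive 1 bits.)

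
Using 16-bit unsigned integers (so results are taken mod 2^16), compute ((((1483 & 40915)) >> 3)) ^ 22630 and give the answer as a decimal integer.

1483 = 0000010111001011
40915 = 1001111111010011
→ & → 0000010111000011 = 1475
→ >> 3 → 0000000010111000 = 184
22630 = 0101100001100110
→ ^ → 0101100011011110 = 22750

22750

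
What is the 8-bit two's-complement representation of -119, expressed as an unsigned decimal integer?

137

119 in 8 bits: 01110111
Invert: 10001000
Add 1:  10001001 = 137
(Check: 2^8 - 119 = 256 - 119 = 137.)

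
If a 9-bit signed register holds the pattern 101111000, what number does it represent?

-136

pattern = 101111000 (MSB is 1 ⇒ negative)
Invert: 010000111, add 1 → 010001000 = 136, so the value is -136.
(Equivalently: 376 - 2^9 = 376 - 512 = -136.)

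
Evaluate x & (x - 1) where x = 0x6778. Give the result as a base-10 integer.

x = 110011101111000 = 26488
x - 1 = 110011101110111
AND   = 110011101110000 = 26480
(x & (x - 1) clears the lowest set bit of x.)

26480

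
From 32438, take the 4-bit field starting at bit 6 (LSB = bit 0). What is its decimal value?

v = 111111010110110
Shift right by 6: 111111010
Mask low 4 bits: 1010 = 10

10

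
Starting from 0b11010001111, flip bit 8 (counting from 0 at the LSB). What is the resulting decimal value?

x = 11010001111
bit 8 is currently 0; toggle it via x ^ (1 << 8) = x ^ 256
→ 11110001111 = 1935

1935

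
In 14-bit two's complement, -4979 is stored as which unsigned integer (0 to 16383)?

11405

4979 in 14 bits: 01001101110011
Invert: 10110010001100
Add 1:  10110010001101 = 11405
(Check: 2^14 - 4979 = 16384 - 4979 = 11405.)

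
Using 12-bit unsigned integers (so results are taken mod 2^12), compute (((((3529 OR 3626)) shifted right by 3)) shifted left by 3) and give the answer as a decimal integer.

4072

3529 = 110111001001
3626 = 111000101010
→ OR → 111111101011 = 4075
→ shifted right by 3 → 000111111101 = 509
→ shifted left by 3 (mod 2^12) → 111111101000 = 4072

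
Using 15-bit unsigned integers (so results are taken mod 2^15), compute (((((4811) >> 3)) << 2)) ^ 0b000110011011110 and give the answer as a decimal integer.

4811 = 001001011001011
→ >> 3 → 000001001011001 = 601
→ << 2 (mod 2^15) → 000100101100100 = 2404
0b000110011011110 = 000110011011110
→ ^ → 000010110111010 = 1466

1466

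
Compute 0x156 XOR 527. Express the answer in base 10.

857

0x156 = 0101010110
527 = 1000001111
XOR → 1101011001 = 857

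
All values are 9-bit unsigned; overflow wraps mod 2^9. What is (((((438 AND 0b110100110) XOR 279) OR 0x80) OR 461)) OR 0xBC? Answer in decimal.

438 = 110110110
0b110100110 = 110100110
→ AND → 110100110 = 422
279 = 100010111
→ XOR → 010110001 = 177
0x80 = 010000000
→ OR → 010110001 = 177
461 = 111001101
→ OR → 111111101 = 509
0xBC = 010111100
→ OR → 111111101 = 509

509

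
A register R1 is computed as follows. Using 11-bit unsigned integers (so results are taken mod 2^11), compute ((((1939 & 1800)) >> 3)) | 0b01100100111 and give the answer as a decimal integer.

1939 = 11110010011
1800 = 11100001000
→ & → 11100000000 = 1792
→ >> 3 → 00011100000 = 224
0b01100100111 = 01100100111
→ | → 01111100111 = 999

999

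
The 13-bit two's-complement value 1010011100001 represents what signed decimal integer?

pattern = 1010011100001 (MSB is 1 ⇒ negative)
Invert: 0101100011110, add 1 → 0101100011111 = 2847, so the value is -2847.
(Equivalently: 5345 - 2^13 = 5345 - 8192 = -2847.)

-2847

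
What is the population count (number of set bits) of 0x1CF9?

9

0x1CF9 = 1110011111001
Count the 1s: 1 + 1 + 1 + 1 + 1 + 1 + 1 + 1 + 1 = 9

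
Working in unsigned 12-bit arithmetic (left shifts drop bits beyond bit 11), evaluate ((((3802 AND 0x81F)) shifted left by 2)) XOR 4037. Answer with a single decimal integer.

3802 = 111011011010
0x81F = 100000011111
→ AND → 100000011010 = 2074
→ shifted left by 2 (mod 2^12) → 000001101000 = 104
4037 = 111111000101
→ XOR → 111110101101 = 4013

4013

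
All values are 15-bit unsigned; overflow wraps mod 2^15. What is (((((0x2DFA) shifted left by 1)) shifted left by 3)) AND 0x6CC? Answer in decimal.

1664

0x2DFA = 010110111111010
→ shifted left by 1 (mod 2^15) → 101101111110100 = 23540
→ shifted left by 3 (mod 2^15) → 101111110100000 = 24480
0x6CC = 000011011001100
→ AND → 000011010000000 = 1664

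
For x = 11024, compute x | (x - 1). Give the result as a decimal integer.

11039

x = 10101100010000 = 11024
x - 1 = 10101100001111
OR    = 10101100011111 = 11039
(x | (x - 1) sets all bits below the lowest set bit.)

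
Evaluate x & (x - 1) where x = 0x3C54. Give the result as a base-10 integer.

x = 11110001010100 = 15444
x - 1 = 11110001010011
AND   = 11110001010000 = 15440
(x & (x - 1) clears the lowest set bit of x.)

15440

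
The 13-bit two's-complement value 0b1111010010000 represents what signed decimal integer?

-368

pattern = 1111010010000 (MSB is 1 ⇒ negative)
Invert: 0000101101111, add 1 → 0000101110000 = 368, so the value is -368.
(Equivalently: 7824 - 2^13 = 7824 - 8192 = -368.)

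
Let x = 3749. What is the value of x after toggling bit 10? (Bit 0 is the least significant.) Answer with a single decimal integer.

x = 0111010100101
bit 10 is currently 1; toggle it via x ^ (1 << 10) = x ^ 1024
→ 0101010100101 = 2725

2725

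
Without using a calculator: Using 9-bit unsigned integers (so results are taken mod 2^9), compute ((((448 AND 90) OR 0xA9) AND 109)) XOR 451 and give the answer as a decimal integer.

426

448 = 111000000
90 = 001011010
→ AND → 001000000 = 64
0xA9 = 010101001
→ OR → 011101001 = 233
109 = 001101101
→ AND → 001101001 = 105
451 = 111000011
→ XOR → 110101010 = 426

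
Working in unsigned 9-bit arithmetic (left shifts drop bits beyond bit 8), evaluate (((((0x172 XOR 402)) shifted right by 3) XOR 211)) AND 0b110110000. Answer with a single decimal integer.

0x172 = 101110010
402 = 110010010
→ XOR → 011100000 = 224
→ shifted right by 3 → 000011100 = 28
211 = 011010011
→ XOR → 011001111 = 207
0b110110000 = 110110000
→ AND → 010000000 = 128

128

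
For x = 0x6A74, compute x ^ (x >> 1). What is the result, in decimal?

x = 110101001110100 = 27252
x>>1 = 011010100111010
XOR  = 101111101001110 = 24398
(x ^ (x >> 1) gives the standard binary-reflected Gray code of x.)

24398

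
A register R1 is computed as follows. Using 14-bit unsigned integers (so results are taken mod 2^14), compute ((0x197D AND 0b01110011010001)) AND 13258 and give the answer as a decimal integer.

4160

0x197D = 01100101111101
0b01110011010001 = 01110011010001
→ AND → 01100001010001 = 6225
13258 = 11001111001010
→ AND → 01000001000000 = 4160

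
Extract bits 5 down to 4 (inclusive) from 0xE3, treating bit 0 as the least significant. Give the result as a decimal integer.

2

v = 011100011
Shift right by 4: 01110
Mask low 2 bits: 10 = 2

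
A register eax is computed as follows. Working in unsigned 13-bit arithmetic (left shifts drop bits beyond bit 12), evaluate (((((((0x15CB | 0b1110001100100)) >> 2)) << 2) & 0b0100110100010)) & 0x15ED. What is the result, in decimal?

0x15CB = 1010111001011
0b1110001100100 = 1110001100100
→ | → 1110111101111 = 7663
→ >> 2 → 0011101111011 = 1915
→ << 2 (mod 2^13) → 1110111101100 = 7660
0b0100110100010 = 0100110100010
→ & → 0100110100000 = 2464
0x15ED = 1010111101101
→ & → 0000110100000 = 416

416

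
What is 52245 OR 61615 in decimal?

52245 = 1100110000010101
61615 = 1111000010101111
 OR → 1111110010111111 = 64703

64703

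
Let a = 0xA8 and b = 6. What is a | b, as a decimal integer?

0xA8 = 10101000
6 = 00000110
 OR → 10101110 = 174

174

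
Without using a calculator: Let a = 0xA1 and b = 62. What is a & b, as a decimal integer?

0xA1 = 10100001
62 = 00111110
AND → 00100000 = 32

32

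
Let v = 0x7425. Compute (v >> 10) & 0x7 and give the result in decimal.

5

v = 111010000100101
Shift right by 10: 11101
Mask low 3 bits: 101 = 5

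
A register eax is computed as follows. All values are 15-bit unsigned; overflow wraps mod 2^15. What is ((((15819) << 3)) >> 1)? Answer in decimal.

15819 = 011110111001011
→ << 3 (mod 2^15) → 110111001011000 = 28248
→ >> 1 → 011011100101100 = 14124

14124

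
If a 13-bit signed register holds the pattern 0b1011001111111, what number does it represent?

-2433

pattern = 1011001111111 (MSB is 1 ⇒ negative)
Invert: 0100110000000, add 1 → 0100110000001 = 2433, so the value is -2433.
(Equivalently: 5759 - 2^13 = 5759 - 8192 = -2433.)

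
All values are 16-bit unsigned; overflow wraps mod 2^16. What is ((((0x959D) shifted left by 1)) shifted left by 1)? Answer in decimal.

0x959D = 1001010110011101
→ shifted left by 1 (mod 2^16) → 0010101100111010 = 11066
→ shifted left by 1 (mod 2^16) → 0101011001110100 = 22132

22132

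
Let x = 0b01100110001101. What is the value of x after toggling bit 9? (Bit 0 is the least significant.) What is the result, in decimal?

x = 01100110001101
bit 9 is currently 0; toggle it via x ^ (1 << 9) = x ^ 512
→ 01101110001101 = 7053

7053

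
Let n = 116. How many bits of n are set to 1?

4

116 = 1110100
Count the 1s: 1 + 1 + 1 + 1 = 4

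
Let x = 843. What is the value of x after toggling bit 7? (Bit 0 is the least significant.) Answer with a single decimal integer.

971

x = 1101001011
bit 7 is currently 0; toggle it via x ^ (1 << 7) = x ^ 128
→ 1111001011 = 971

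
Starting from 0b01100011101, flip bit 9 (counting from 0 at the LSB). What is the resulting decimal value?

x = 01100011101
bit 9 is currently 1; toggle it via x ^ (1 << 9) = x ^ 512
→ 00100011101 = 285

285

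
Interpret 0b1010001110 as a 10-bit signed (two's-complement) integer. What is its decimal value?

-370

pattern = 1010001110 (MSB is 1 ⇒ negative)
Invert: 0101110001, add 1 → 0101110010 = 370, so the value is -370.
(Equivalently: 654 - 2^10 = 654 - 1024 = -370.)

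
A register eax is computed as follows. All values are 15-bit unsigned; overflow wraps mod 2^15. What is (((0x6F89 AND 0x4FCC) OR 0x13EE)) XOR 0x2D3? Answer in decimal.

23869

0x6F89 = 110111110001001
0x4FCC = 100111111001100
→ AND → 100111110001000 = 20360
0x13EE = 001001111101110
→ OR → 101111111101110 = 24558
0x2D3 = 000001011010011
→ XOR → 101110100111101 = 23869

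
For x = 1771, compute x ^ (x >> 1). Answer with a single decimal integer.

x = 11011101011 = 1771
x>>1 = 01101110101
XOR  = 10110011110 = 1438
(x ^ (x >> 1) gives the standard binary-reflected Gray code of x.)

1438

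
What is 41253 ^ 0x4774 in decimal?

41253 = 1010000100100101
0x4774 = 0100011101110100
XOR → 1110011001010001 = 58961

58961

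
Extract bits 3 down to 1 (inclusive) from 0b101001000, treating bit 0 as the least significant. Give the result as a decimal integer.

4

v = 101001000
Shift right by 1: 10100100
Mask low 3 bits: 100 = 4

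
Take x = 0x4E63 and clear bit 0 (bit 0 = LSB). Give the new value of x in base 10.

20066

x = 100111001100011
bit 0 is currently 1; clear it via x & ~(1 << 0) = x & ~1
→ 100111001100010 = 20066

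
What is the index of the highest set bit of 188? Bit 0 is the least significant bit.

7

188 = 10111100
The topmost 1 is at position 7 (since 2^7 = 128 ≤ 188 < 256).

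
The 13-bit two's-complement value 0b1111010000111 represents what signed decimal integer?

-377

pattern = 1111010000111 (MSB is 1 ⇒ negative)
Invert: 0000101111000, add 1 → 0000101111001 = 377, so the value is -377.
(Equivalently: 7815 - 2^13 = 7815 - 8192 = -377.)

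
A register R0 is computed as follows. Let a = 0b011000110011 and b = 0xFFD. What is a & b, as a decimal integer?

1585

a = 011000110011
0xFFD = 111111111101
AND → 011000110001 = 1585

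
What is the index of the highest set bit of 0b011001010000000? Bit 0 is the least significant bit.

0b011001010000000 = 11001010000000
The topmost 1 is at position 13 (since 2^13 = 8192 ≤ 12928 < 16384).

13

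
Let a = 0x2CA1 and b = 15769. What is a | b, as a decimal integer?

0x2CA1 = 10110010100001
15769 = 11110110011001
 OR → 11110110111001 = 15801

15801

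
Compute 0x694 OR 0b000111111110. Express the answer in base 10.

2046

0x694 = 11010010100
b = 00111111110
 OR → 11111111110 = 2046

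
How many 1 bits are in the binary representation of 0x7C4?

0x7C4 = 11111000100
Count the 1s: 1 + 1 + 1 + 1 + 1 + 1 = 6

6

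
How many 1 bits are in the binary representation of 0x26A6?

7

0x26A6 = 10011010100110
Count the 1s: 1 + 1 + 1 + 1 + 1 + 1 + 1 = 7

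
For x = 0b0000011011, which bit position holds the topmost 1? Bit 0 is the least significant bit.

4

0b0000011011 = 11011
The topmost 1 is at position 4 (since 2^4 = 16 ≤ 27 < 32).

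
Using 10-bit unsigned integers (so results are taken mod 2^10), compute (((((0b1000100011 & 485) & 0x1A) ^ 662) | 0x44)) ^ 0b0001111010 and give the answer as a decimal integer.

0b1000100011 = 1000100011
485 = 0111100101
→ & → 0000100001 = 33
0x1A = 0000011010
→ & → 0000000000 = 0
662 = 1010010110
→ ^ → 1010010110 = 662
0x44 = 0001000100
→ | → 1011010110 = 726
0b0001111010 = 0001111010
→ ^ → 1010101100 = 684

684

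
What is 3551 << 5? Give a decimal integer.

3551 = 00000110111011111
shift left by 5 → 11011101111100000 = 113632
(equivalently, 3551 × 2^5 = 3551 × 32)

113632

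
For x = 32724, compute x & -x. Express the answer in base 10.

4

x = 111111111010100 = 32724
-x (two's complement) = …000000000101100
AND   = 000000000000100 = 4
(x & -x isolates the lowest set bit of x.)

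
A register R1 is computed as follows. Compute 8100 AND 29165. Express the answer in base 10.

8100 = 001111110100100
29165 = 111000111101101
AND → 001000110100100 = 4516

4516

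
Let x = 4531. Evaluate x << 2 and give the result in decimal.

4531 = 001000110110011
shift left by 2 → 100011011001100 = 18124
(equivalently, 4531 × 2^2 = 4531 × 4)

18124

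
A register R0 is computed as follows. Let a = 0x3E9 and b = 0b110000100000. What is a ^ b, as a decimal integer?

0x3E9 = 001111101001
b = 110000100000
XOR → 111111001001 = 4041

4041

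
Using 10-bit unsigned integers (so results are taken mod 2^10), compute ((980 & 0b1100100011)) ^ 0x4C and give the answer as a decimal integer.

980 = 1111010100
0b1100100011 = 1100100011
→ & → 1100000000 = 768
0x4C = 0001001100
→ ^ → 1101001100 = 844

844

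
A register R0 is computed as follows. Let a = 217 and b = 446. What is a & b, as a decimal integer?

152

217 = 011011001
446 = 110111110
AND → 010011000 = 152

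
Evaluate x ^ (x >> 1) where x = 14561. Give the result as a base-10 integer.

9361

x = 11100011100001 = 14561
x>>1 = 01110001110000
XOR  = 10010010010001 = 9361
(x ^ (x >> 1) gives the standard binary-reflected Gray code of x.)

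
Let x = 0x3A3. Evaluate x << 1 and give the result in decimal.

1862

0x3A3 = 01110100011
shift left by 1 → 11101000110 = 1862
(equivalently, 931 × 2^1 = 931 × 2)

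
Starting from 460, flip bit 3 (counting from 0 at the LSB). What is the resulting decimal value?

x = 000111001100
bit 3 is currently 1; toggle it via x ^ (1 << 3) = x ^ 8
→ 000111000100 = 452

452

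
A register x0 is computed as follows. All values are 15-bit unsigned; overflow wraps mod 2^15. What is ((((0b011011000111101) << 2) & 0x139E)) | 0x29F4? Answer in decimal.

0b011011000111101 = 011011000111101
→ << 2 (mod 2^15) → 101100011110100 = 22772
0x139E = 001001110011110
→ & → 001000010010100 = 4244
0x29F4 = 010100111110100
→ | → 011100111110100 = 14836

14836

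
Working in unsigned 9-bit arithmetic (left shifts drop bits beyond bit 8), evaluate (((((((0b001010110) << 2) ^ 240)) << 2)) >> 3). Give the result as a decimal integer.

0b001010110 = 001010110
→ << 2 (mod 2^9) → 101011000 = 344
240 = 011110000
→ ^ → 110101000 = 424
→ << 2 (mod 2^9) → 010100000 = 160
→ >> 3 → 000010100 = 20

20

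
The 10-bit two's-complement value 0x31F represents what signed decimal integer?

-225

pattern = 1100011111 (MSB is 1 ⇒ negative)
Invert: 0011100000, add 1 → 0011100001 = 225, so the value is -225.
(Equivalently: 799 - 2^10 = 799 - 1024 = -225.)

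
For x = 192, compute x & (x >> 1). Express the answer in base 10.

x = 11000000 = 192
x>>1 = 01100000
AND  = 01000000 = 64
(x & (x >> 1) has a 1 wherever x has two consecutive 1 bits.)

64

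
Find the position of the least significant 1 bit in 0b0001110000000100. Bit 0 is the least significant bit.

0b0001110000000100 = 1110000000100
Trailing zeros: 2, so the lowest set bit is bit 2 (value 4).

2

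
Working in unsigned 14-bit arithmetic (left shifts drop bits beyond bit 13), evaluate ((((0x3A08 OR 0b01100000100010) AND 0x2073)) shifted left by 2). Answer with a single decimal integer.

0x3A08 = 11101000001000
0b01100000100010 = 01100000100010
→ OR → 11101000101010 = 14890
0x2073 = 10000001110011
→ AND → 10000000100010 = 8226
→ shifted left by 2 (mod 2^14) → 00000010001000 = 136

136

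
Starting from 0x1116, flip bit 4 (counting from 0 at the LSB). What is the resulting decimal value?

x = 1000100010110
bit 4 is currently 1; toggle it via x ^ (1 << 4) = x ^ 16
→ 1000100000110 = 4358

4358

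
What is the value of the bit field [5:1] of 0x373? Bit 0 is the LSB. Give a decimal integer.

25

v = 1101110011
Shift right by 1: 110111001
Mask low 5 bits: 11001 = 25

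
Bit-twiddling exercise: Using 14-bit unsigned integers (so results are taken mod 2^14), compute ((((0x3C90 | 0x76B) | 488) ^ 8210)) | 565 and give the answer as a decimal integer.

0x3C90 = 11110010010000
0x76B = 00011101101011
→ | → 11111111111011 = 16379
488 = 00000111101000
→ | → 11111111111011 = 16379
8210 = 10000000010010
→ ^ → 01111111101001 = 8169
565 = 00001000110101
→ | → 01111111111101 = 8189

8189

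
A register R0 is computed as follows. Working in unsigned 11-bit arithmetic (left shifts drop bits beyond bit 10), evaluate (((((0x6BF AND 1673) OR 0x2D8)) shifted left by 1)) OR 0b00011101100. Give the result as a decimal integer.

0x6BF = 11010111111
1673 = 11010001001
→ AND → 11010001001 = 1673
0x2D8 = 01011011000
→ OR → 11011011001 = 1753
→ shifted left by 1 (mod 2^11) → 10110110010 = 1458
0b00011101100 = 00011101100
→ OR → 10111111110 = 1534

1534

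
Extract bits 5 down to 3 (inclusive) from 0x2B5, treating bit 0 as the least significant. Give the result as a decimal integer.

v = 001010110101
Shift right by 3: 001010110
Mask low 3 bits: 110 = 6

6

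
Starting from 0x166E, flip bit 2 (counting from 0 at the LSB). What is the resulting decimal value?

5738

x = 1011001101110
bit 2 is currently 1; toggle it via x ^ (1 << 2) = x ^ 4
→ 1011001101010 = 5738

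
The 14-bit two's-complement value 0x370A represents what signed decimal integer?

-2294

pattern = 11011100001010 (MSB is 1 ⇒ negative)
Invert: 00100011110101, add 1 → 00100011110110 = 2294, so the value is -2294.
(Equivalently: 14090 - 2^14 = 14090 - 16384 = -2294.)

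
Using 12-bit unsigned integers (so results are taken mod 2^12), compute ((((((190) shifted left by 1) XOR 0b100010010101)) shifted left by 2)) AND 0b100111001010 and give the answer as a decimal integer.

384

190 = 000010111110
→ shifted left by 1 (mod 2^12) → 000101111100 = 380
0b100010010101 = 100010010101
→ XOR → 100111101001 = 2537
→ shifted left by 2 (mod 2^12) → 011110100100 = 1956
0b100111001010 = 100111001010
→ AND → 000110000000 = 384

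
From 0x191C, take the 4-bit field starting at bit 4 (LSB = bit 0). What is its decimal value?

1

v = 01100100011100
Shift right by 4: 0110010001
Mask low 4 bits: 0001 = 1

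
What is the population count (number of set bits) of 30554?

30554 = 111011101011010
Count the 1s: 1 + 1 + 1 + 1 + 1 + 1 + 1 + 1 + 1 + 1 = 10

10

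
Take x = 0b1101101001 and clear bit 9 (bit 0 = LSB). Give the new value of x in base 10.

361

x = 1101101001
bit 9 is currently 1; clear it via x & ~(1 << 9) = x & ~512
→ 0101101001 = 361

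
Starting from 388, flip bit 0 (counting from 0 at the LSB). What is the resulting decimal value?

x = 110000100
bit 0 is currently 0; toggle it via x ^ (1 << 0) = x ^ 1
→ 110000101 = 389

389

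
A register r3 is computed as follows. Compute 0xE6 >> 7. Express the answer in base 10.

0xE6 = 11100110
shift right by 7 → 00000001 = 1
(equivalently, floor(230 / 128))

1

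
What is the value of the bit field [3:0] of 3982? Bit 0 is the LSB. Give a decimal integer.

v = 111110001110
Shift right by 0: 111110001110
Mask low 4 bits: 1110 = 14

14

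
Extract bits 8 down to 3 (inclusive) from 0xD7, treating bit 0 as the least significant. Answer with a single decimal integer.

v = 00011010111
Shift right by 3: 00011010
Mask low 6 bits: 011010 = 26

26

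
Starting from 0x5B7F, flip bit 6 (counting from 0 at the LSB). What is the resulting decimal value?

23359

x = 0101101101111111
bit 6 is currently 1; toggle it via x ^ (1 << 6) = x ^ 64
→ 0101101100111111 = 23359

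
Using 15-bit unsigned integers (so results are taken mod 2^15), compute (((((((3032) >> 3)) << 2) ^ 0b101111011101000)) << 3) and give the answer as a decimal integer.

22560

3032 = 000101111011000
→ >> 3 → 000000101111011 = 379
→ << 2 (mod 2^15) → 000010111101100 = 1516
0b101111011101000 = 101111011101000
→ ^ → 101101100000100 = 23300
→ << 3 (mod 2^15) → 101100000100000 = 22560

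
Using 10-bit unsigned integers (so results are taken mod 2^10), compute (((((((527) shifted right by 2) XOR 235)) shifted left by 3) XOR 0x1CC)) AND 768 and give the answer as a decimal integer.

512

527 = 1000001111
→ shifted right by 2 → 0010000011 = 131
235 = 0011101011
→ XOR → 0001101000 = 104
→ shifted left by 3 (mod 2^10) → 1101000000 = 832
0x1CC = 0111001100
→ XOR → 1010001100 = 652
768 = 1100000000
→ AND → 1000000000 = 512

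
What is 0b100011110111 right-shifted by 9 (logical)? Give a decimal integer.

4

x = 100011110111
shift right by 9 → 000000000100 = 4
(equivalently, floor(2295 / 512))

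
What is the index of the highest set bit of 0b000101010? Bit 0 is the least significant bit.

5

0b000101010 = 101010
The topmost 1 is at position 5 (since 2^5 = 32 ≤ 42 < 64).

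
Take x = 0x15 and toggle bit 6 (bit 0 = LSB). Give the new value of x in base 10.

x = 00010101
bit 6 is currently 0; toggle it via x ^ (1 << 6) = x ^ 64
→ 01010101 = 85

85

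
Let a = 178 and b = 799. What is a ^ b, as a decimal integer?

178 = 0010110010
799 = 1100011111
XOR → 1110101101 = 941

941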